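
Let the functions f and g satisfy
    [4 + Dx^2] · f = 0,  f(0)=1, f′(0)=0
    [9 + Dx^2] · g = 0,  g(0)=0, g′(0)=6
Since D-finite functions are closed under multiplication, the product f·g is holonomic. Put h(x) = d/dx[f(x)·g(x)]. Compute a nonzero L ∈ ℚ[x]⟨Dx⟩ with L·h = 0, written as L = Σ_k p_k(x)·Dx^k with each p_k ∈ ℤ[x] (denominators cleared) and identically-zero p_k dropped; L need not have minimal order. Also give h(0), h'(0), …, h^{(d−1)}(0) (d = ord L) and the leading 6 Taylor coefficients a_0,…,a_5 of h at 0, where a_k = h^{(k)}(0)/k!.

L = 25 + 26·Dx^2 + Dx^4  (order 4).
h: a_k = 6, 0, -63, 0, 521/4, 0, …
ICs: h(0) = 6, h′(0) = 0, h′′(0) = -126, h′′′(0) = 0.

f: a_k = 1, 0, -2, 0, 2/3, 0, …
g: a_k = 0, 6, 0, -9, 0, 81/20, …
f·g: L₀ = L_f ⊗_s L_g, ord ≤ 2·2.
Derive L from L₀ (diff closure).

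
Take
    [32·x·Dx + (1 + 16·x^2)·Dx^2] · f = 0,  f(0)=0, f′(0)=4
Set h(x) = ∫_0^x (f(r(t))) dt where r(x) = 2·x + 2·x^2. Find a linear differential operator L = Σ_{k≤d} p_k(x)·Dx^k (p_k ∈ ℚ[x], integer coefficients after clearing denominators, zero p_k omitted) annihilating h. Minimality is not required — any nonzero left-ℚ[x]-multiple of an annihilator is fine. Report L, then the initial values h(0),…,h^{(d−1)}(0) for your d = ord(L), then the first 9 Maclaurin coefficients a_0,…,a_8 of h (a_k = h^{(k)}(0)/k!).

f: a_k = 0, 4, 0, -64/3, 0, 1024/5, 0, -16384/7, 0, …
f∘r: x↦r, Dx↦Dx/r' in L_f ⇒ L₀.
h=∫₀ˣh₀: take L = L₀·Dx.
L = (-2 + 128·x + 512·x^2 + 768·x^3 + 384·x^4)·Dx^2 + (1 + 2·x + 64·x^2 + 256·x^3 + 320·x^4 + 128·x^5)·Dx^3  (order 3).
h: a_k = 0, 0, 4, 8/3, -128/3, -512/5, 15104/15, 97792/21, -204800/7, …
ICs: h(0) = 0, h′(0) = 0, h′′(0) = 8.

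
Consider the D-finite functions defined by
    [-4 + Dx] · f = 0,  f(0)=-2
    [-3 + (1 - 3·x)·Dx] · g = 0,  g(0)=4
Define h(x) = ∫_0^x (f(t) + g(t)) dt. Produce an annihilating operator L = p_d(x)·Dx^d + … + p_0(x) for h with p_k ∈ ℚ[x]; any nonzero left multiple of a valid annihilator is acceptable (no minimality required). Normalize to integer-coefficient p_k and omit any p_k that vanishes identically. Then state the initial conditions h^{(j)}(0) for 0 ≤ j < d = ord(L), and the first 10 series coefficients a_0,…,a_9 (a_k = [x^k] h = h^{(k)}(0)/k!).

f: a_k = -2, -8, -16, -64/3, -64/3, -256/15, -512/45, -2048/315, -1024/315, -4096/2835, …
g: a_k = 4, 12, 36, 108, 324, 972, 2916, 8748, 26244, 78732, …
f+g: L₀ = lclm(L_f,L_g), ord ≤ 1+1.
∫: right-multiply L₀ by Dx.
L = (24 + 144·x)·Dx + (-2 - 96·x + 144·x^2)·Dx^2 + (-1 + 15·x - 36·x^2)·Dx^3  (order 3).
h: a_k = 0, 2, 2, 20/3, 65/3, 908/15, 7162/45, 130708/315, 688393/630, 8265836/2835, …
ICs: h(0) = 0, h′(0) = 2, h′′(0) = 4.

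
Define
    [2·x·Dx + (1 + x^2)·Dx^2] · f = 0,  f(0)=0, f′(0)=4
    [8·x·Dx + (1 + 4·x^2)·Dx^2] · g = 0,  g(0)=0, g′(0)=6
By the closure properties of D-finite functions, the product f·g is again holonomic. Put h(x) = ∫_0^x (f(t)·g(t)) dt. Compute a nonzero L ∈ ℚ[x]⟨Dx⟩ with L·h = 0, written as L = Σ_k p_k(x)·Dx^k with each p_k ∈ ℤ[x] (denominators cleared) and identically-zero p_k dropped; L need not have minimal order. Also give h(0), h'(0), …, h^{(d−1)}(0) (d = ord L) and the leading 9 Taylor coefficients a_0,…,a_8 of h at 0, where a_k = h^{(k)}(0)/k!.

f: a_k = 0, 4, 0, -4/3, 0, 4/5, 0, -4/7, 0, …
g: a_k = 0, 6, 0, -8, 0, 96/5, 0, -384/7, 0, …
h₀=f·g: eliminate ⇒ L₀, order ≤ 2·2.
h=∫h₀ ⇒ L = L₀·Dx.
L = (-96·x - 800·x^3 - 1024·x^5 + 640·x^7 + 1536·x^9)·Dx^2 + (-20 - 412·x^2 - 1440·x^4 - 896·x^6 + 2240·x^8 + 2304·x^10)·Dx^3 + (-40·x - 280·x^3 - 480·x^5 + 272·x^7 + 1280·x^9 + 768·x^11)·Dx^4 + (-1 - 10·x^2 - 29·x^4 + 116·x^8 + 160·x^10 + 64·x^12)·Dx^5  (order 5).
h: a_k = 0, 0, 0, 8, 0, -8, 0, 1384/105, 0, …
ICs: h(0) = 0, h′(0) = 0, h′′(0) = 0, h′′′(0) = 48, h′′′′(0) = 0.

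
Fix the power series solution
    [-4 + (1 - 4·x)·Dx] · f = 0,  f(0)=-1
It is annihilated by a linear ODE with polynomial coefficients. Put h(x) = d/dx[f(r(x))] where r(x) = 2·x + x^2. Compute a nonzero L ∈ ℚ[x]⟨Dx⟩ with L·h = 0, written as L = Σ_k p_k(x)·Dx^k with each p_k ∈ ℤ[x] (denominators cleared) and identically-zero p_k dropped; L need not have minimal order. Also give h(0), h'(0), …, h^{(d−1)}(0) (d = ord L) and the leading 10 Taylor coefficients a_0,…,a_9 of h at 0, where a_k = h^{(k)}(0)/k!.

L = (17 + 24·x + 12·x^2) + (-1 + 7·x + 12·x^2 + 4·x^3)·Dx  (order 1).
h: a_k = -8, -136, -1728, -19520, -206720, -2101632, -20772864, -201132032, -1917020160, -18045839360, …
ICs: h(0) = -8.

f: a_k = -1, -4, -16, -64, -256, -1024, -4096, -16384, -65536, -262144, …
Change of var in L_f (x↦r) gives L₀.
Differentiate: ansatz ord ≤ ord L₀ ⇒ L.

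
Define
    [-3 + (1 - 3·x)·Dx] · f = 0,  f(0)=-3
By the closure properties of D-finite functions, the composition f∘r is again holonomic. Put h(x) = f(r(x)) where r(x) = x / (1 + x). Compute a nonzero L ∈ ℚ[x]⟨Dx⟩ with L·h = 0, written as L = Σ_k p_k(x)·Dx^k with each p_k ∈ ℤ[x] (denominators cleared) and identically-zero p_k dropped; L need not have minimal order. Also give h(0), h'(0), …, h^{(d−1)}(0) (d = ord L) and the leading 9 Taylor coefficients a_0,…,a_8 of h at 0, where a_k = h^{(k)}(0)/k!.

L = 3 + (-1 + x + 2·x^2)·Dx  (order 1).
h: a_k = -3, -9, -18, -36, -72, -144, -288, -576, -1152, …
ICs: h(0) = -3.

f: a_k = -3, -9, -27, -81, -243, -729, -2187, -6561, -19683, …
Change of var in L_f (x↦r) gives L₀.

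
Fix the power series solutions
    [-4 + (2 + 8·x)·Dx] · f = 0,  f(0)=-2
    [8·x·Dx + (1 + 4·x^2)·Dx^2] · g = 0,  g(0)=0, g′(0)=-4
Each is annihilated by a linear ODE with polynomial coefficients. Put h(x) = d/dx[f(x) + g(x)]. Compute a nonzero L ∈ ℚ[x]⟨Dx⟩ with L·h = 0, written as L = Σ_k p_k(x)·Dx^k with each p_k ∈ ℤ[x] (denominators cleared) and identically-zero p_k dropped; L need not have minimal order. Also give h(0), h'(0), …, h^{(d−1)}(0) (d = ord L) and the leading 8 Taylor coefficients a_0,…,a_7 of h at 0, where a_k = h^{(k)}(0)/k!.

L = (-8 - 80·x + 96·x^2 + 192·x^3) + (-10 - 32·x - 64·x^2 + 384·x^3 + 672·x^4)·Dx + (-1 + 24·x^2 + 48·x^3 + 112·x^4 + 192·x^5)·Dx^2  (order 2).
h: a_k = -8, 8, -8, 80, -344, 1008, -3440, 13728, …
ICs: h(0) = -8, h′(0) = 8.

f: a_k = -2, -4, 4, -8, 20, -56, 168, -528, …
g: a_k = 0, -4, 0, 16/3, 0, -64/5, 0, 256/7, …
Sum ⇒ L₀ = lclm(L_f,L_g) in ℚ(x)⟨Dx⟩.
h₀' ⇒ L via d/dx closure of L₀.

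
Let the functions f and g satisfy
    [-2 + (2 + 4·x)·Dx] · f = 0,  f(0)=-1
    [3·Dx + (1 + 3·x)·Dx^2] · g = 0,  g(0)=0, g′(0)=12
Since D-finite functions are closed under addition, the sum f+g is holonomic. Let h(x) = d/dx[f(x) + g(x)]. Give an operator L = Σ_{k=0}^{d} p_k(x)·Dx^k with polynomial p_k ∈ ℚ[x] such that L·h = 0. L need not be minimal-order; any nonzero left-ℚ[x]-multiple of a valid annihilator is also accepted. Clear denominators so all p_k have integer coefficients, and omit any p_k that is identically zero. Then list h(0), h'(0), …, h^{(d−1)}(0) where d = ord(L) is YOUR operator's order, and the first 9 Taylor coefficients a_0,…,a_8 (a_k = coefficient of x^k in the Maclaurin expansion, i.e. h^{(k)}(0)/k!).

L = (9 + 9·x) + (15 + 54·x + 45·x^2)·Dx + (2 + 13·x + 27·x^2 + 18·x^3)·Dx^2  (order 2).
h: a_k = 11, -35, 213/2, -643/2, 7741/8, -23265/8, 139737/16, -419475/16, 10071261/128, …
ICs: h(0) = 11, h′(0) = -35.

f: a_k = -1, -1, 1/2, -1/2, 5/8, -7/8, 21/16, -33/16, 429/128, …
g: a_k = 0, 12, -18, 36, -81, 972/5, -486, 8748/7, -6561/2, …
Weyl lclm of L_f,L_g ⇒ L₀ (ord ≤ 3).
Derive L from L₀ (diff closure).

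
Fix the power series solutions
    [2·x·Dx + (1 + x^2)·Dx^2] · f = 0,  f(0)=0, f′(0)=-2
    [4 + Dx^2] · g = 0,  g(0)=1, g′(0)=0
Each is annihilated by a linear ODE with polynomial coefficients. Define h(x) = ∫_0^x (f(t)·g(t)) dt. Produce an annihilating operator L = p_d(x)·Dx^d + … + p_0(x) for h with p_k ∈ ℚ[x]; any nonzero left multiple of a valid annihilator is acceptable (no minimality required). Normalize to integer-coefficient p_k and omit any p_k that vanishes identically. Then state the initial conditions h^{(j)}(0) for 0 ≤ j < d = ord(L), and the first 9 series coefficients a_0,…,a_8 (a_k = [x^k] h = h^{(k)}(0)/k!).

L = (160 + 464·x^2 + 464·x^4 + 256·x^6 + 64·x^8)·Dx + (96·x + 224·x^3 + 192·x^5 + 64·x^7)·Dx^2 + (60 + 188·x^2 + 216·x^4 + 128·x^6 + 32·x^8)·Dx^3 + (24·x + 56·x^3 + 48·x^5 + 16·x^7)·Dx^4 + (5 + 18·x^2 + 25·x^4 + 16·x^6 + 4·x^8)·Dx^5  (order 5).
h: a_k = 0, 0, -1, 0, 7/6, 0, -23/45, 0, 269/1260, …
ICs: h(0) = 0, h′(0) = 0, h′′(0) = -2, h′′′(0) = 0, h′′′′(0) = 28.

f: a_k = 0, -2, 0, 2/3, 0, -2/5, 0, 2/7, 0, …
g: a_k = 1, 0, -2, 0, 2/3, 0, -4/45, 0, 2/315, …
Sym-product of L_f,L_g gives L₀ (≤ ord 4).
h=∫h₀ ⇒ L = L₀·Dx.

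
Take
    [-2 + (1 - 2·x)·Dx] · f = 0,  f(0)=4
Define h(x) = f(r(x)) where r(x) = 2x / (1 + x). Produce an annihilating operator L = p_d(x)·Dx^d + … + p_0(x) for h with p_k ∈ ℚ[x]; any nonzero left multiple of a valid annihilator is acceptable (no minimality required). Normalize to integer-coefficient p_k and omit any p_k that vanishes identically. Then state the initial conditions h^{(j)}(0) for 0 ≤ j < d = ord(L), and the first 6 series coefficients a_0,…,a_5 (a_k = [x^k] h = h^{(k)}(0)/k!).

L = 4 + (-1 + 2·x + 3·x^2)·Dx  (order 1).
h: a_k = 4, 16, 48, 144, 432, 1296, …
ICs: h(0) = 4.

f: a_k = 4, 8, 16, 32, 64, 128, …
L₀ from L_f via x↦r, Dx↦r'^{-1}Dx.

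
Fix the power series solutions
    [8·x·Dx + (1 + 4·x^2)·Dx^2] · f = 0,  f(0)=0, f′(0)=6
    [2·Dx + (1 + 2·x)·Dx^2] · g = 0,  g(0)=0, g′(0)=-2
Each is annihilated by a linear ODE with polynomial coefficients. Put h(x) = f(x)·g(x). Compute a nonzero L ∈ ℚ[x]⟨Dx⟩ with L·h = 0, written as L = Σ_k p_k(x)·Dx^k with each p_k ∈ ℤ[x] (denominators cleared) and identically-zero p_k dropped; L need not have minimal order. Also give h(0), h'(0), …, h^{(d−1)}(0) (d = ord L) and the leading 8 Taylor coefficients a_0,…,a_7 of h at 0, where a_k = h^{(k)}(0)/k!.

f: a_k = 0, 6, 0, -8, 0, 96/5, 0, -384/7, …
g: a_k = 0, -2, 2, -8/3, 4, -32/5, 32/3, -128/7, …
Product ⇒ symmetric product L₀, ord ≤ 4.
L = (192 + 704·x + 2560·x^2 + 9984·x^3 + 15360·x^4 + 13312·x^5 + 4096·x^7)·Dx + (72 + 992·x + 4928·x^2 + 15488·x^3 + 34816·x^4 + 47616·x^5 + 35840·x^6 + 6144·x^7 + 14336·x^8)·Dx^2 + (24 + 256·x + 1536·x^2 + 4992·x^3 + 11520·x^4 + 19968·x^5 + 24576·x^6 + 18432·x^7 + 6144·x^8 + 8192·x^9)·Dx^3 + (5 + 36·x + 148·x^2 + 448·x^3 + 1056·x^4 + 1920·x^5 + 2688·x^6 + 3072·x^7 + 2304·x^8 + 1024·x^9 + 1024·x^10)·Dx^4  (order 4).
h: a_k = 0, 0, -12, 12, 0, 8, -832/15, 352/5, …
ICs: h(0) = 0, h′(0) = 0, h′′(0) = -24, h′′′(0) = 72.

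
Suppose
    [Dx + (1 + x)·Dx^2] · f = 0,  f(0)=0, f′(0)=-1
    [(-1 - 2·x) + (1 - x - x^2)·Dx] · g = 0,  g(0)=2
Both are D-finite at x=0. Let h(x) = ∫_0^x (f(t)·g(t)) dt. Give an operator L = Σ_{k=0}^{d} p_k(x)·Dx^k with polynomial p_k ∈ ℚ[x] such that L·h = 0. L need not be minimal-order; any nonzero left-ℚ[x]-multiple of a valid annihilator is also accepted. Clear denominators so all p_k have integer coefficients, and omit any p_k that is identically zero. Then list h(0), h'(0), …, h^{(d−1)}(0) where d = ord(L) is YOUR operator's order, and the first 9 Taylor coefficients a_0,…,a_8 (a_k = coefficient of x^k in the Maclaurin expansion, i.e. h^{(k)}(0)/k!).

L = (3 + 4·x)·Dx + (1 + 7·x + 5·x^2)·Dx^2 + (-1 + 2·x^2 + x^3)·Dx^3  (order 3).
h: a_k = 0, 0, -1, -1/3, -11/12, -5/6, -247/180, -181/105, -1441/560, …
ICs: h(0) = 0, h′(0) = 0, h′′(0) = -2.

f: a_k = 0, -1, 1/2, -1/3, 1/4, -1/5, 1/6, -1/7, 1/8, …
g: a_k = 2, 2, 4, 6, 10, 16, 26, 42, 68, …
Sym-product of L_f,L_g gives L₀ (≤ ord 2).
Integrate: L := L₀·Dx.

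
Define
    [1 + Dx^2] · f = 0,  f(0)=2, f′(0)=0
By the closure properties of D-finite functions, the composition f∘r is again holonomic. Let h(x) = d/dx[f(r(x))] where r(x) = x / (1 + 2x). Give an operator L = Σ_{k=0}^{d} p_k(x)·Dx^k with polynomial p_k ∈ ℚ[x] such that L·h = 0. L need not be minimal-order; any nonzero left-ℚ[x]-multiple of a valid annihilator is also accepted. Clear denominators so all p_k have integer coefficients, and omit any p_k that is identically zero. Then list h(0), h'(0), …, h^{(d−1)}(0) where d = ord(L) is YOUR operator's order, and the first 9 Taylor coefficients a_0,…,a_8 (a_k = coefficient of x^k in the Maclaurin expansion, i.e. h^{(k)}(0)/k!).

f: a_k = 2, 0, -1, 0, 1/12, 0, -1/360, 0, 1/20160, …
Change of var in L_f (x↦r) gives L₀.
Derive L from L₀ (diff closure).
L = (25 + 96·x + 96·x^2) + (12 + 72·x + 144·x^2 + 96·x^3)·Dx + (1 + 8·x + 24·x^2 + 32·x^3 + 16·x^4)·Dx^2  (order 2).
h: a_k = 0, -2, 12, -143/3, 470/3, -27601/60, 12509/10, -8095583/2520, 1103647/140, …
ICs: h(0) = 0, h′(0) = -2.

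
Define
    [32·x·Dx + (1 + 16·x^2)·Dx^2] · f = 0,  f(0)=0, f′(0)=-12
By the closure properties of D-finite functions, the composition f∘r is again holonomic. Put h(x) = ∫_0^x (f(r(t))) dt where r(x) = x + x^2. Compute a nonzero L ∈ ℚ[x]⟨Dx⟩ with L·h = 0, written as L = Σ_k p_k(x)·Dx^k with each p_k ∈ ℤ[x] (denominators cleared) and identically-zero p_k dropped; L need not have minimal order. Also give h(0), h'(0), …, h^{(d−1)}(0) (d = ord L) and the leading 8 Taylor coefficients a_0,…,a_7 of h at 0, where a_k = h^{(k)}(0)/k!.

f: a_k = 0, -12, 0, 64, 0, -3072/5, 0, 49152/7, …
f∘r: x↦r, Dx↦Dx/r' in L_f ⇒ L₀.
h=∫₀ˣh₀: take L = L₀·Dx.
L = (-2 + 32·x + 128·x^2 + 192·x^3 + 96·x^4)·Dx^2 + (1 + 2·x + 16·x^2 + 64·x^3 + 80·x^4 + 32·x^5)·Dx^3  (order 3).
h: a_k = 0, 0, -6, -4, 16, 192/5, -352/5, -3008/7, …
ICs: h(0) = 0, h′(0) = 0, h′′(0) = -12.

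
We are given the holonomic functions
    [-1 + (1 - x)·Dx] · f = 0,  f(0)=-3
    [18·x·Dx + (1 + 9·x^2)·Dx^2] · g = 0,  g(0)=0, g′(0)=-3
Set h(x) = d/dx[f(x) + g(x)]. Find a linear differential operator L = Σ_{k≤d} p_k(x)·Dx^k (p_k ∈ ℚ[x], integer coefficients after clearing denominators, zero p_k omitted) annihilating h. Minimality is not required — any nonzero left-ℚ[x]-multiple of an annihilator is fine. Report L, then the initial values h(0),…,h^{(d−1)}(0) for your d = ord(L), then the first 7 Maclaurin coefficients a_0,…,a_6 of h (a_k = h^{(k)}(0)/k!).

f: a_k = -3, -3, -3, -3, -3, -3, -3, …
g: a_k = 0, -3, 0, 9, 0, -243/5, 0, …
L₀ := lclm(L_f,L_g); ord L₀ ≤ 1+2.
h=h₀': d/dx-closure on L₀ ⇒ L.
L = (-18 + 72·x + 486·x^2) + (12 - 18·x - 180·x^2 + 486·x^3)·Dx + (-1 - 8·x - 72·x^3 + 81·x^4)·Dx^2  (order 2).
h: a_k = -6, -6, 18, -12, -258, -18, 2166, …
ICs: h(0) = -6, h′(0) = -6.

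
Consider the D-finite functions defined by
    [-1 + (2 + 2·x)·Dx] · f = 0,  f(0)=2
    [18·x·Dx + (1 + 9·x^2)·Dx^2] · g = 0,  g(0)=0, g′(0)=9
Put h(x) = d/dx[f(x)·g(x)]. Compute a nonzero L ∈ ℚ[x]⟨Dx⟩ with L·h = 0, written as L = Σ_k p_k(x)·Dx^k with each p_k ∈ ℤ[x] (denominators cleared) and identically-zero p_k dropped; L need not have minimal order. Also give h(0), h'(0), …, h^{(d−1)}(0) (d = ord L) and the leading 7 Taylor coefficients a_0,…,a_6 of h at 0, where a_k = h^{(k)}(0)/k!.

L = (23 + 120·x - 570·x^2 - 648·x^3 - 81·x^4) + (52 + 220·x - 936·x^2 - 3048·x^3 - 2268·x^4 - 324·x^5)·Dx + (4 - 40·x - 68·x^2 - 432·x^3 - 948·x^4 - 648·x^5 - 108·x^6)·Dx^2  (order 2).
h: a_k = 18, 18, -675/4, -207/2, 95247/64, 274401/320, -34214319/2560, …
ICs: h(0) = 18, h′(0) = 18.

f: a_k = 2, 1, -1/4, 1/8, -5/64, 7/128, -21/512, …
g: a_k = 0, 9, 0, -27, 0, 729/5, 0, …
L₀ := L_f ⊗_s L_g (sym. prod.), ord ≤ 2.
Derive L from L₀ (diff closure).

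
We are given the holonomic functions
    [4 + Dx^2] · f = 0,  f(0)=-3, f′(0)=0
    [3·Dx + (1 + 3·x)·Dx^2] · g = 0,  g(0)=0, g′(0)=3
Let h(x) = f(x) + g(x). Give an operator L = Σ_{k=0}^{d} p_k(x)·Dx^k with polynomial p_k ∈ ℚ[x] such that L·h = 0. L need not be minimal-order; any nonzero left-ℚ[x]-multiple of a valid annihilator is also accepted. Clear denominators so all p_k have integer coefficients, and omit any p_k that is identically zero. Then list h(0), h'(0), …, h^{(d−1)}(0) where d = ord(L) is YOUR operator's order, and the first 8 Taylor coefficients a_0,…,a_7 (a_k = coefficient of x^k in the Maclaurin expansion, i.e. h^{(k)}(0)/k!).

f: a_k = -3, 0, 6, 0, -2, 0, 4/15, 0, …
g: a_k = 0, 3, -9/2, 9, -81/4, 243/5, -243/2, 2187/7, …
Sum ⇒ L₀ = lclm(L_f,L_g) in ℚ(x)⟨Dx⟩.
L = (348 + 144·x + 216·x^2)·Dx + (44 + 180·x + 216·x^2 + 216·x^3)·Dx^2 + (87 + 36·x + 54·x^2)·Dx^3 + (11 + 45·x + 54·x^2 + 54·x^3)·Dx^4  (order 4).
h: a_k = -3, 3, 3/2, 9, -89/4, 243/5, -3637/30, 2187/7, …
ICs: h(0) = -3, h′(0) = 3, h′′(0) = 3, h′′′(0) = 54.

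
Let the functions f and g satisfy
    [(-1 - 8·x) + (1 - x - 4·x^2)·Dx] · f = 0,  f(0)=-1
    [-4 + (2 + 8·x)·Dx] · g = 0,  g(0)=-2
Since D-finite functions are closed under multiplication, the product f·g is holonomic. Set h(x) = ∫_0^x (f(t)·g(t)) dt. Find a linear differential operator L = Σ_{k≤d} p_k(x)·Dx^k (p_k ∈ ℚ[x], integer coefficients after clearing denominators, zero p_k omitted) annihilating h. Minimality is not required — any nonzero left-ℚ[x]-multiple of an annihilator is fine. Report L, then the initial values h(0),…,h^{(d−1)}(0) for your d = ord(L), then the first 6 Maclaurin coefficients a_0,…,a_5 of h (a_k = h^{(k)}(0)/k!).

f: a_k = -1, -1, -5, -9, -29, -65, …
g: a_k = -2, -4, 4, -8, 20, -56, …
h₀=f·g: eliminate ⇒ L₀, order ≤ 1·1.
h=∫h₀ ⇒ L = L₀·Dx.
L = (3 + 10·x + 24·x^2)·Dx + (-1 - 3·x + 8·x^2 + 16·x^3)·Dx^2  (order 2).
h: a_k = 0, 2, 3, 10/3, 21/2, 62/5, …
ICs: h(0) = 0, h′(0) = 2.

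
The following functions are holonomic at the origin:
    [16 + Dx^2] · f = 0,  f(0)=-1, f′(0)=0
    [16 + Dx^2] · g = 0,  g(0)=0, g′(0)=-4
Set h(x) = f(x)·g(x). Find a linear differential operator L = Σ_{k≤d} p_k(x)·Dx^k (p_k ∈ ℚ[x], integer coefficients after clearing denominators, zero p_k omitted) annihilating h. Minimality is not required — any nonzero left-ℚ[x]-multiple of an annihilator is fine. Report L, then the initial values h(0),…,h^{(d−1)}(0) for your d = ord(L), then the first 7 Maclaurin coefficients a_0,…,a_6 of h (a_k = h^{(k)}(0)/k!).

L = 64·Dx + Dx^3  (order 3).
h: a_k = 0, 4, 0, -128/3, 0, 2048/15, 0, …
ICs: h(0) = 0, h′(0) = 4, h′′(0) = 0.

f: a_k = -1, 0, 8, 0, -32/3, 0, 256/45, …
g: a_k = 0, -4, 0, 32/3, 0, -128/15, 0, …
f·g: L₀ = L_f ⊗_s L_g, ord ≤ 2·2.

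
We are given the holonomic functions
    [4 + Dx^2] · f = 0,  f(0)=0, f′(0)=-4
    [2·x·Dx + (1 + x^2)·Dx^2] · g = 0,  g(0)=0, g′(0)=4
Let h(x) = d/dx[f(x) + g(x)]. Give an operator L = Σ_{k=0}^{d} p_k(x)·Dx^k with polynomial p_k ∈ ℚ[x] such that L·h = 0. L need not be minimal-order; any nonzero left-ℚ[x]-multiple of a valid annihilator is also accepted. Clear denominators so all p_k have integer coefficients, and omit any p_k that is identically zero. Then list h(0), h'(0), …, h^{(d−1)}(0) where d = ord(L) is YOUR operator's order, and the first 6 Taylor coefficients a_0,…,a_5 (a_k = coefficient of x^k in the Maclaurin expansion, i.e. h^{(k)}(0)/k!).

f: a_k = 0, -4, 0, 8/3, 0, -8/15, …
g: a_k = 0, 4, 0, -4/3, 0, 4/5, …
L₀ := lclm(L_f,L_g); ord L₀ ≤ 2+2.
Derive L from L₀ (diff closure).
L = (-32·x + 80·x^3 + 16·x^5) + (4 + 32·x^2 + 36·x^4 + 8·x^6)·Dx + (-8·x + 20·x^3 + 4·x^5)·Dx^2 + (1 + 8·x^2 + 9·x^4 + 2·x^6)·Dx^3  (order 3).
h: a_k = 0, 0, 4, 0, 4/3, 0, …
ICs: h(0) = 0, h′(0) = 0, h′′(0) = 8.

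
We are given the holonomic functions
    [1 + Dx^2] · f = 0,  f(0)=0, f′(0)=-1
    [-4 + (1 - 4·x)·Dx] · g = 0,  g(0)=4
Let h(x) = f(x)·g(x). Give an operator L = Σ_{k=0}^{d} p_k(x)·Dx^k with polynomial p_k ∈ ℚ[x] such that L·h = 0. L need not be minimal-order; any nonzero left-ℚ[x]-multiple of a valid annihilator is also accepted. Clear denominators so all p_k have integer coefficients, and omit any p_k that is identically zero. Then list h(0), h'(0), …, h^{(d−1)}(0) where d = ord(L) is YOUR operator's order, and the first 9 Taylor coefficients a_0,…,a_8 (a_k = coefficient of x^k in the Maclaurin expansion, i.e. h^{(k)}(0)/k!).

L = (-1 + 4·x) + 8·Dx + (-1 + 4·x)·Dx^2  (order 2).
h: a_k = 0, -4, -16, -190/3, -760/3, -30401/30, -60802/15, -20429471/1260, -20429471/315, …
ICs: h(0) = 0, h′(0) = -4.

f: a_k = 0, -1, 0, 1/6, 0, -1/120, 0, 1/5040, 0, …
g: a_k = 4, 16, 64, 256, 1024, 4096, 16384, 65536, 262144, …
Product ⇒ symmetric product L₀, ord ≤ 2.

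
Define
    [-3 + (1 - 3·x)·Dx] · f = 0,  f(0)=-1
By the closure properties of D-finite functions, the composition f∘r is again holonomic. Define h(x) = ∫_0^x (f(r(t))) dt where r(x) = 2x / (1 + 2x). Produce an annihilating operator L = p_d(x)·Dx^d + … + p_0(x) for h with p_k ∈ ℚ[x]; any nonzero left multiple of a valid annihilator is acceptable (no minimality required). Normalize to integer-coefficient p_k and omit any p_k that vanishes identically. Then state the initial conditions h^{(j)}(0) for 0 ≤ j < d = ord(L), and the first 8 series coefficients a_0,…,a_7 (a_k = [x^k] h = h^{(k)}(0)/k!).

L = 6·Dx + (-1 + 2·x + 8·x^2)·Dx^2  (order 2).
h: a_k = 0, -1, -3, -8, -24, -384/5, -256, -6144/7, …
ICs: h(0) = 0, h′(0) = -1.

f: a_k = -1, -3, -9, -27, -81, -243, -729, -2187, …
Change of var in L_f (x↦r) gives L₀.
h=∫₀ˣh₀: take L = L₀·Dx.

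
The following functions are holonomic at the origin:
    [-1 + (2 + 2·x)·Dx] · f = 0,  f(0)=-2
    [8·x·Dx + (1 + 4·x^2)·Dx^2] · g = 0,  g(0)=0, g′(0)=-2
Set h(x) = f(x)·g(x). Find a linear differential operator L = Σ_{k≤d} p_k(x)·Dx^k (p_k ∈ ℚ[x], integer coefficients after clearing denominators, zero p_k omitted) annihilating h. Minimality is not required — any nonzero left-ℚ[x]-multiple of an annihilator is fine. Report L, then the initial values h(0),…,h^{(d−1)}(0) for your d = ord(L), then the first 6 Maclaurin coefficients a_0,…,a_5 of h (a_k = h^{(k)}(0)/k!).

L = (3 - 16·x - 4·x^2) + (-4 + 28·x + 48·x^2 + 16·x^3)·Dx + (4 + 8·x + 20·x^2 + 32·x^3 + 16·x^4)·Dx^2  (order 2).
h: a_k = 0, 4, 2, -35/6, -29/12, 6389/480, …
ICs: h(0) = 0, h′(0) = 4.

f: a_k = -2, -1, 1/4, -1/8, 5/64, -7/128, …
g: a_k = 0, -2, 0, 8/3, 0, -32/5, …
Product ⇒ symmetric product L₀, ord ≤ 2.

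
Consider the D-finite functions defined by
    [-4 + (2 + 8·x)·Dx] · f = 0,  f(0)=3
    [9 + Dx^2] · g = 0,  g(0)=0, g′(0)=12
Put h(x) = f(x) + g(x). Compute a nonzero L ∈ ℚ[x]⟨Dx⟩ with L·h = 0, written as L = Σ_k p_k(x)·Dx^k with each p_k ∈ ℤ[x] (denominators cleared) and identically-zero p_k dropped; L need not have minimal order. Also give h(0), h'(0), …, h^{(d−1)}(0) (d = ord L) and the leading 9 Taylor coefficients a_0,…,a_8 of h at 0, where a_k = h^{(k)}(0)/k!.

L = (-378 - 1296·x - 2592·x^2) + (45 + 828·x + 3888·x^2 + 5184·x^3)·Dx + (-42 - 144·x - 288·x^2)·Dx^2 + (5 + 92·x + 432·x^2 + 576·x^3)·Dx^3  (order 3).
h: a_k = 3, 18, -6, -6, -30, 921/10, -252, 110637/140, -2574, …
ICs: h(0) = 3, h′(0) = 18, h′′(0) = -12.

f: a_k = 3, 6, -6, 12, -30, 84, -252, 792, -2574, …
g: a_k = 0, 12, 0, -18, 0, 81/10, 0, -243/140, 0, …
f+g: L₀ = lclm(L_f,L_g), ord ≤ 1+2.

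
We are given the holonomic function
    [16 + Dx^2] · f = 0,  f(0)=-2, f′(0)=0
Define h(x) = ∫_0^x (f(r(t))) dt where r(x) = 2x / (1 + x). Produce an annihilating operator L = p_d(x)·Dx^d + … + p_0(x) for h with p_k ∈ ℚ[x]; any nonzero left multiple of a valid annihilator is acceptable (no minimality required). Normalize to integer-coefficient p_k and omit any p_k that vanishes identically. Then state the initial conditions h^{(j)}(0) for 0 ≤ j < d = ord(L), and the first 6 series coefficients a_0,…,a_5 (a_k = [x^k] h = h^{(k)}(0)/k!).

L = 64·Dx + (2 + 6·x + 6·x^2 + 2·x^3)·Dx^2 + (1 + 4·x + 6·x^2 + 4·x^3 + x^4)·Dx^3  (order 3).
h: a_k = 0, -2, 0, 64/3, -32, -448/15, …
ICs: h(0) = 0, h′(0) = -2, h′′(0) = 0.

f: a_k = -2, 0, 16, 0, -64/3, 0, …
Change of var in L_f (x↦r) gives L₀.
Integrate: L := L₀·Dx.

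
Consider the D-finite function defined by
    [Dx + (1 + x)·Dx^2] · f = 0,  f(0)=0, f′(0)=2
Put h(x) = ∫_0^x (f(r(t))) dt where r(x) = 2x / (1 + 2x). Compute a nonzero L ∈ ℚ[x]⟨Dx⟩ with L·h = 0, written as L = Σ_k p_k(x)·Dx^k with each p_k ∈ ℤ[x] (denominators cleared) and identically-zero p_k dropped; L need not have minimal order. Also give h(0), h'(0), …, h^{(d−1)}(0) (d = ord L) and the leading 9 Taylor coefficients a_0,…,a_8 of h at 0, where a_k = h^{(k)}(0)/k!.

L = (6 + 16·x)·Dx^2 + (1 + 6·x + 8·x^2)·Dx^3  (order 3).
h: a_k = 0, 0, 2, -4, 28/3, -24, 992/15, -192, 4064/7, …
ICs: h(0) = 0, h′(0) = 0, h′′(0) = 4.

f: a_k = 0, 2, -1, 2/3, -1/2, 2/5, -1/3, 2/7, -1/4, …
L₀ from L_f via x↦r, Dx↦r'^{-1}Dx.
h=∫h₀ ⇒ L = L₀·Dx.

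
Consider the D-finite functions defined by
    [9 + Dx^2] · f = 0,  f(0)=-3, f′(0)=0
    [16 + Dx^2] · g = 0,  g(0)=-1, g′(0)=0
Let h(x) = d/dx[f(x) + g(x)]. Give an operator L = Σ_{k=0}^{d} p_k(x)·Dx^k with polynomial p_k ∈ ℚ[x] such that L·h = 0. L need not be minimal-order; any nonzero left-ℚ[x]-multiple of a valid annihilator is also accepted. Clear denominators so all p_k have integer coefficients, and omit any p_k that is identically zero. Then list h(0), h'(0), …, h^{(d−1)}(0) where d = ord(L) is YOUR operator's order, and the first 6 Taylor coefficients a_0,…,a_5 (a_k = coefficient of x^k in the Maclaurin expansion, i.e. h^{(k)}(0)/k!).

L = 144 + 25·Dx^2 + Dx^4  (order 4).
h: a_k = 0, 43, 0, -499/6, 0, 6283/120, …
ICs: h(0) = 0, h′(0) = 43, h′′(0) = 0, h′′′(0) = -499.

f: a_k = -3, 0, 27/2, 0, -81/8, 0, …
g: a_k = -1, 0, 8, 0, -32/3, 0, …
L₀ := lclm(L_f,L_g); ord L₀ ≤ 2+2.
Derive L from L₀ (diff closure).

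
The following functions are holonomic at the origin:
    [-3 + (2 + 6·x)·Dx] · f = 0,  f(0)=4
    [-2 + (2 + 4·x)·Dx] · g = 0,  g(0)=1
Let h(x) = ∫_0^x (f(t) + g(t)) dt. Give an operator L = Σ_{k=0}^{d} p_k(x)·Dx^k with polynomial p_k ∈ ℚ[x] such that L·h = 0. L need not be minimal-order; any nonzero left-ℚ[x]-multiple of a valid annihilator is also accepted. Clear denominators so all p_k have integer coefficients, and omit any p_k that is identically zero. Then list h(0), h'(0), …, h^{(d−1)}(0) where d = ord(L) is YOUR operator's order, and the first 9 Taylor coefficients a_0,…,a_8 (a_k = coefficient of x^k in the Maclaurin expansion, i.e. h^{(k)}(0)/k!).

L = -3·Dx + (5 + 12·x)·Dx^2 + (2 + 10·x + 12·x^2)·Dx^3  (order 3).
h: a_k = 0, 5, 7/2, -5/3, 29/16, -85/32, 1757/384, -2235/256, 73227/4096, …
ICs: h(0) = 0, h′(0) = 5, h′′(0) = 7.

f: a_k = 4, 6, -9/2, 27/4, -405/32, 1701/64, -15309/256, 72171/512, -2814669/8192, …
g: a_k = 1, 1, -1/2, 1/2, -5/8, 7/8, -21/16, 33/16, -429/128, …
L₀ := lclm(L_f,L_g); ord L₀ ≤ 1+1.
h=∫₀ˣh₀: take L = L₀·Dx.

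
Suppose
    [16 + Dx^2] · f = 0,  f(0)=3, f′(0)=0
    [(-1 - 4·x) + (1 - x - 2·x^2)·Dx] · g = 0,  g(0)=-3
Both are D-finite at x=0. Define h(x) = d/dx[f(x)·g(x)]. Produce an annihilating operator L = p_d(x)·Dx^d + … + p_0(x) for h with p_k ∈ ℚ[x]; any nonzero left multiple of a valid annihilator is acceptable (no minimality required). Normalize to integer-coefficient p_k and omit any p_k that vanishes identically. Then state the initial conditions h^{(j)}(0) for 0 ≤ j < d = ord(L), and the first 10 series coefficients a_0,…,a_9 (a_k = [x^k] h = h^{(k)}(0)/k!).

L = (4 - 128·x - 192·x^2 + 256·x^3 + 256·x^4) + (-5 - 12·x + 48·x^2 + 64·x^3)·Dx + (3 - 7·x - 10·x^2 + 16·x^3 + 16·x^4)·Dx^2  (order 2).
h: a_k = -9, 90, 81, 84, 375, 5046/5, 11137/5, 179192/35, 402057/35, 8060582/315, …
ICs: h(0) = -9, h′(0) = 90.

f: a_k = 3, 0, -24, 0, 32, 0, -256/15, 0, 512/105, 0, …
g: a_k = -3, -3, -9, -15, -33, -63, -129, -255, -513, -1023, …
L₀ := L_f ⊗_s L_g (sym. prod.), ord ≤ 2.
h₀' ⇒ L via d/dx closure of L₀.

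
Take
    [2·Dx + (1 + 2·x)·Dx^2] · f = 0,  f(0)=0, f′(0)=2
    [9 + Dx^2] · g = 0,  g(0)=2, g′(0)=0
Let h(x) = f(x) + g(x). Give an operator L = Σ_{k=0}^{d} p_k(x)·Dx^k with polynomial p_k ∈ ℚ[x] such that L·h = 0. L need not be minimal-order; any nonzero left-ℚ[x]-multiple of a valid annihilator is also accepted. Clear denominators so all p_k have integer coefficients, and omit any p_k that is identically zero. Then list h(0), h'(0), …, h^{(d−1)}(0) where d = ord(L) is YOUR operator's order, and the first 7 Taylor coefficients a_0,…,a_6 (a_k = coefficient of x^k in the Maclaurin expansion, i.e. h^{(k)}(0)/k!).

f: a_k = 0, 2, -2, 8/3, -4, 32/5, -32/3, …
g: a_k = 2, 0, -9, 0, 27/4, 0, -81/40, …
L₀ := lclm(L_f,L_g); ord L₀ ≤ 2+2.
L = (594 + 648·x + 648·x^2)·Dx + (153 + 630·x + 972·x^2 + 648·x^3)·Dx^2 + (66 + 72·x + 72·x^2)·Dx^3 + (17 + 70·x + 108·x^2 + 72·x^3)·Dx^4  (order 4).
h: a_k = 2, 2, -11, 8/3, 11/4, 32/5, -1523/120, …
ICs: h(0) = 2, h′(0) = 2, h′′(0) = -22, h′′′(0) = 16.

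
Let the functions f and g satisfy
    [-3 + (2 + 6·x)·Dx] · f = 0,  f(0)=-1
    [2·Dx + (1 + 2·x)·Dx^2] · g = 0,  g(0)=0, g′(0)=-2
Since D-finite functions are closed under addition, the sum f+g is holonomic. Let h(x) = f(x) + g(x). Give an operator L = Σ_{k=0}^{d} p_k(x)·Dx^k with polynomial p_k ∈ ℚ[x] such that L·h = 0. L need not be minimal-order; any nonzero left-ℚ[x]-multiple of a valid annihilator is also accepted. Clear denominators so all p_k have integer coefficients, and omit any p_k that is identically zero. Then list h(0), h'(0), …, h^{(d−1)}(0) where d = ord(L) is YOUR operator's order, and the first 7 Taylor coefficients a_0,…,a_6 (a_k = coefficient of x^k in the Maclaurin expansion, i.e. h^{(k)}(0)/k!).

L = (-6 + 36·x)·Dx + (5 + 84·x + 180·x^2)·Dx^2 + (2 + 22·x + 72·x^2 + 72·x^3)·Dx^3  (order 3).
h: a_k = -1, -7/2, 25/8, -209/48, 917/128, -16697/1280, 78695/3072, …
ICs: h(0) = -1, h′(0) = -7/2, h′′(0) = 25/4.

f: a_k = -1, -3/2, 9/8, -27/16, 405/128, -1701/256, 15309/1024, …
g: a_k = 0, -2, 2, -8/3, 4, -32/5, 32/3, …
Weyl lclm of L_f,L_g ⇒ L₀ (ord ≤ 3).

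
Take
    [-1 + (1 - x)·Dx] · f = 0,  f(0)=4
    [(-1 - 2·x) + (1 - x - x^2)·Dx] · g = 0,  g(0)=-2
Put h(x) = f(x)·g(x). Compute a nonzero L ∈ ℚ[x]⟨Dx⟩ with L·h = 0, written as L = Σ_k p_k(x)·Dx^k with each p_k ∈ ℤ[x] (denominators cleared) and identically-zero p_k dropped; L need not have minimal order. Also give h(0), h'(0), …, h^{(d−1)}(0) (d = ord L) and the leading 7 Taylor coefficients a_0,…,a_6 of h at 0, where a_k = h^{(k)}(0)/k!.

L = (-2 + 3·x^2) + (1 - 2·x + x^3)·Dx  (order 1).
h: a_k = -8, -16, -32, -56, -96, -160, -264, …
ICs: h(0) = -8.

f: a_k = 4, 4, 4, 4, 4, 4, 4, …
g: a_k = -2, -2, -4, -6, -10, -16, -26, …
h₀=f·g: eliminate ⇒ L₀, order ≤ 1·1.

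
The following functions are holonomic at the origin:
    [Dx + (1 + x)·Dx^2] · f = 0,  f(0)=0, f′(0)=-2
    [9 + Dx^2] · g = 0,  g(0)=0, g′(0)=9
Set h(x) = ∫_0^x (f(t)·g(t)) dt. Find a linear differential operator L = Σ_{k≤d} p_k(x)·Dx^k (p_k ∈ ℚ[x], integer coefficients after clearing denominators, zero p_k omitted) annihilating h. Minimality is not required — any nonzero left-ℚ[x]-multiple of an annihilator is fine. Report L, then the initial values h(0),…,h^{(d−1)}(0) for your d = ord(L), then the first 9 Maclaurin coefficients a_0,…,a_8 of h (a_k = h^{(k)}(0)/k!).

f: a_k = 0, -2, 1, -2/3, 1/2, -2/5, 1/3, -2/7, 1/4, …
g: a_k = 0, 9, 0, -27/2, 0, 243/40, 0, -729/560, 0, …
L₀ := L_f ⊗_s L_g (sym. prod.), ord ≤ 4.
∫: right-multiply L₀ by Dx.
L = (2493 + 10854·x + 17091·x^2 + 11664·x^3 + 2916·x^4)·Dx + (612 + 1908·x + 1944·x^2 + 648·x^3)·Dx^2 + (592 + 2484·x + 3834·x^2 + 2592·x^3 + 648·x^4)·Dx^3 + (68 + 212·x + 216·x^2 + 72·x^3)·Dx^4 + (35 + 142·x + 215·x^2 + 144·x^3 + 36·x^4)·Dx^5  (order 5).
h: a_k = 0, 0, 0, -6, 9/4, 21/5, -3/2, -27/28, 93/320, …
ICs: h(0) = 0, h′(0) = 0, h′′(0) = 0, h′′′(0) = -36, h′′′′(0) = 54.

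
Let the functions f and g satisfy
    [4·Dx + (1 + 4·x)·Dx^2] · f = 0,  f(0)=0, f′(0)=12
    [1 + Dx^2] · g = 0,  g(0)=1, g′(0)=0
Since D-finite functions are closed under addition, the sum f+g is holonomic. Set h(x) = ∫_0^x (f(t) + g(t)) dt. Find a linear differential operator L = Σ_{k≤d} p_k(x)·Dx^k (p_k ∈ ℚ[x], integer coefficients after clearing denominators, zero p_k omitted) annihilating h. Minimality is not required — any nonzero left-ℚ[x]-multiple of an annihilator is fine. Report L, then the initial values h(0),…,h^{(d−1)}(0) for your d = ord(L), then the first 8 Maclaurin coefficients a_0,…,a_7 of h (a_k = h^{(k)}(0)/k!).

f: a_k = 0, 12, -24, 64, -192, 3072/5, -2048, 49152/7, …
g: a_k = 1, 0, -1/2, 0, 1/24, 0, -1/720, 0, …
Weyl lclm of L_f,L_g ⇒ L₀ (ord ≤ 4).
∫: right-multiply L₀ by Dx.
L = (388 + 32·x + 64·x^2)·Dx^2 + (33 + 140·x + 48·x^2 + 64·x^3)·Dx^3 + (388 + 32·x + 64·x^2)·Dx^4 + (33 + 140·x + 48·x^2 + 64·x^3)·Dx^5  (order 5).
h: a_k = 0, 1, 6, -49/6, 16, -4607/120, 512/5, -1474561/5040, …
ICs: h(0) = 0, h′(0) = 1, h′′(0) = 12, h′′′(0) = -49, h′′′′(0) = 384.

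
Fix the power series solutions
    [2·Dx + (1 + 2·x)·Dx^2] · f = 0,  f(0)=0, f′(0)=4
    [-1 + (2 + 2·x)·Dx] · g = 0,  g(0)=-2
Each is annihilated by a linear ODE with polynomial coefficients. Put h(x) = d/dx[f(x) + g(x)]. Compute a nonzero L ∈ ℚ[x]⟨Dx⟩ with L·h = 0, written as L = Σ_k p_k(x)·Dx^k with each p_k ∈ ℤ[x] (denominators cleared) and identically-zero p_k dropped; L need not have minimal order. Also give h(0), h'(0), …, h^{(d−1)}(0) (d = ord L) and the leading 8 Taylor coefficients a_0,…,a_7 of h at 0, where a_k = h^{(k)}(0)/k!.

f: a_k = 0, 4, -4, 16/3, -8, 64/5, -64/3, 256/7, …
g: a_k = -2, -1, 1/4, -1/8, 5/64, -7/128, 21/512, -33/1024, …
L₀ := lclm(L_f,L_g); ord L₀ ≤ 2+1.
h₀' ⇒ L via d/dx closure of L₀.
L = (10 + 4·x) + (29 + 52·x + 20·x^2)·Dx + (6 + 22·x + 24·x^2 + 8·x^3)·Dx^2  (order 2).
h: a_k = 3, -15/2, 125/8, -507/16, 8157/128, -32705/256, 261913/1024, -1048147/2048, …
ICs: h(0) = 3, h′(0) = -15/2.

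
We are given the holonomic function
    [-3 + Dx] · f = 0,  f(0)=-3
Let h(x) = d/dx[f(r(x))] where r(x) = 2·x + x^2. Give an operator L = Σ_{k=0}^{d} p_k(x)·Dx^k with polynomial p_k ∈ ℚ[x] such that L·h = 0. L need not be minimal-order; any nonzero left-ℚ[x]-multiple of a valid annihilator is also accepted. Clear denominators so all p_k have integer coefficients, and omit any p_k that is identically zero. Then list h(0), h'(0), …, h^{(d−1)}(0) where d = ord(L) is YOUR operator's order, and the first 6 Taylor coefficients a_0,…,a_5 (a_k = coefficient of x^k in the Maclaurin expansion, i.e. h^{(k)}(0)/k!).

L = (7 + 12·x + 6·x^2) + (-1 - x)·Dx  (order 1).
h: a_k = -18, -126, -486, -1350, -2997, -28107/5, …
ICs: h(0) = -18.

f: a_k = -3, -9, -27/2, -27/2, -81/8, -243/40, …
h₀=f(r): pull back L_f along r ⇒ L₀.
h=h₀': d/dx-closure on L₀ ⇒ L.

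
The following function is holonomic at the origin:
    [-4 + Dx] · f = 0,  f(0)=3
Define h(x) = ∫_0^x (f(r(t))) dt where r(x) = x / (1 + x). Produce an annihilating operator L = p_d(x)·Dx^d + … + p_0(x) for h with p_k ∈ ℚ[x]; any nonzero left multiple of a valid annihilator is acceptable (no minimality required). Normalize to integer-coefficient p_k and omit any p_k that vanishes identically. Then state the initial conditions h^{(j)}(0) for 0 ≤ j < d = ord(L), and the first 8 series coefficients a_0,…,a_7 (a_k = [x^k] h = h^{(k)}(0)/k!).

f: a_k = 3, 12, 24, 32, 32, 128/5, 256/15, 1024/105, …
Change of var in L_f (x↦r) gives L₀.
∫: right-multiply L₀ by Dx.
L = -4·Dx + (1 + 2·x + x^2)·Dx^2  (order 2).
h: a_k = 0, 3, 6, 4, -1, -4/5, 14/15, -44/105, …
ICs: h(0) = 0, h′(0) = 3.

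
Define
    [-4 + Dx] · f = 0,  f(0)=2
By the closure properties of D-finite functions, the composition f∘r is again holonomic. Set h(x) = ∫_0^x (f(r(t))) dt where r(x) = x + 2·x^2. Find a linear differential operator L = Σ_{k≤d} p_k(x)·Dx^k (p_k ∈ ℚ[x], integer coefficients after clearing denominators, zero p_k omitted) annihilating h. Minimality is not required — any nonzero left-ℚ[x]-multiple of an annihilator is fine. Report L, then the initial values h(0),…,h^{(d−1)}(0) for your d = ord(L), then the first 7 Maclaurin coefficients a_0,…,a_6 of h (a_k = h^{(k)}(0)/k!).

f: a_k = 2, 8, 16, 64/3, 64/3, 256/15, 512/45, …
h₀=f(r): pull back L_f along r ⇒ L₀.
Integrate: L := L₀·Dx.
L = (-4 - 16·x)·Dx + Dx^2  (order 2).
h: a_k = 0, 2, 4, 32/3, 64/3, 128/3, 3328/45, …
ICs: h(0) = 0, h′(0) = 2.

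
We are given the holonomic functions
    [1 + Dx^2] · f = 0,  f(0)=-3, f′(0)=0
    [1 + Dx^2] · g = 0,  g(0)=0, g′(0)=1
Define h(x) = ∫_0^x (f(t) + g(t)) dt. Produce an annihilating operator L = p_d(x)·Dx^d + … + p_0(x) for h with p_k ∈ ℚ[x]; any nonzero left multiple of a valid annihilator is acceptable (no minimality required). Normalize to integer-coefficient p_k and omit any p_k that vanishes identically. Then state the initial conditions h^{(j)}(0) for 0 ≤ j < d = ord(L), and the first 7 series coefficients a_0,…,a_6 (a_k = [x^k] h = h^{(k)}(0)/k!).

L = Dx + Dx^3  (order 3).
h: a_k = 0, -3, 1/2, 1/2, -1/24, -1/40, 1/720, …
ICs: h(0) = 0, h′(0) = -3, h′′(0) = 1.

f: a_k = -3, 0, 3/2, 0, -1/8, 0, 1/240, …
g: a_k = 0, 1, 0, -1/6, 0, 1/120, 0, …
Weyl lclm of L_f,L_g ⇒ L₀ (ord ≤ 4).
Integrate: L := L₀·Dx.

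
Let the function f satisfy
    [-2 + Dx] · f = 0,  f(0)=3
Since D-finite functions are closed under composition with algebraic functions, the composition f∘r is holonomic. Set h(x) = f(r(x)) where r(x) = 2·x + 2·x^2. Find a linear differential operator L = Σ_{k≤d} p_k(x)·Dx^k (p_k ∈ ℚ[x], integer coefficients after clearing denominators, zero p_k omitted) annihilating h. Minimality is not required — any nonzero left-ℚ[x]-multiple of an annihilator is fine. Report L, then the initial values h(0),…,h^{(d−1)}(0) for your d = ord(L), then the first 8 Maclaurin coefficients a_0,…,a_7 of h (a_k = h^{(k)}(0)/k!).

f: a_k = 3, 6, 6, 4, 2, 4/5, 4/15, 8/105, …
Substitute x→r, Dx→(1/r')Dx; clear ⇒ L₀.
L = (-4 - 8·x) + Dx  (order 1).
h: a_k = 3, 12, 36, 80, 152, 1248/5, 5536/15, 52096/105, …
ICs: h(0) = 3.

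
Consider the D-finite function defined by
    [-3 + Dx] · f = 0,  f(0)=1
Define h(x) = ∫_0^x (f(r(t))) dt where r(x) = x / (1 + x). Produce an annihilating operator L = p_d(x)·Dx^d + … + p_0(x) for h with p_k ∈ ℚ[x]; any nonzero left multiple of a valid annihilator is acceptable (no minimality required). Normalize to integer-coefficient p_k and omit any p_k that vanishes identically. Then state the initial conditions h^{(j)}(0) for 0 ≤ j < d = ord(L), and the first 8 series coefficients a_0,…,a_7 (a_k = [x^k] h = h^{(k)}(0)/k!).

f: a_k = 1, 3, 9/2, 9/2, 27/8, 81/40, 81/80, 243/560, …
Substitute x→r, Dx→(1/r')Dx; clear ⇒ L₀.
h=∫₀ˣh₀: take L = L₀·Dx.
L = -3·Dx + (1 + 2·x + x^2)·Dx^2  (order 2).
h: a_k = 0, 1, 3/2, 1/2, -3/8, 3/40, 7/80, -69/560, …
ICs: h(0) = 0, h′(0) = 1.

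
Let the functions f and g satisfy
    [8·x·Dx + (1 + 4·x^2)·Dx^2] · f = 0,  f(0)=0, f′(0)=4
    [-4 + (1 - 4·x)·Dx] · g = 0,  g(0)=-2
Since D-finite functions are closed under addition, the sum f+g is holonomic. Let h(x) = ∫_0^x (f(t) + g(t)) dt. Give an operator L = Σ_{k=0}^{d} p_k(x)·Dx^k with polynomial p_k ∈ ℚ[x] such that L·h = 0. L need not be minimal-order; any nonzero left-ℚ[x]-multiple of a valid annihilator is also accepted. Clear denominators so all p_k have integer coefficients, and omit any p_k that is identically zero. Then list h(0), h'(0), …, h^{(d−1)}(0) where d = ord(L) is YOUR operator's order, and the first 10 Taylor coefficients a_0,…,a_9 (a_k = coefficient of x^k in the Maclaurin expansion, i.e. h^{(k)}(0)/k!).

L = (8 - 128·x - 96·x^2)·Dx^2 + (-13 + 8·x - 100·x^2 - 96·x^3)·Dx^3 + (1 - 3·x - 12·x^3 - 16·x^4)·Dx^4  (order 4).
h: a_k = 0, -2, -2, -32/3, -100/3, -512/5, -1696/5, -8192/7, -28704/7, -131072/9, …
ICs: h(0) = 0, h′(0) = -2, h′′(0) = -4, h′′′(0) = -64.

f: a_k = 0, 4, 0, -16/3, 0, 64/5, 0, -256/7, 0, 1024/9, …
g: a_k = -2, -8, -32, -128, -512, -2048, -8192, -32768, -131072, -524288, …
Weyl lclm of L_f,L_g ⇒ L₀ (ord ≤ 3).
h=∫₀ˣh₀: take L = L₀·Dx.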